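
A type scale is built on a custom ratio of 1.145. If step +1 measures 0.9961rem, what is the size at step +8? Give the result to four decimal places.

2.5700rem

0.9961 × 1.145⁷ = 0.9961 × 2.58011 ≈ 2.5700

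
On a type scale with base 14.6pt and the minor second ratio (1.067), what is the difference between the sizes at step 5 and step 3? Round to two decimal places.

2.46pt

Step 3: 14.6 × 1.067³ = 17.7356pt
Step 5: 14.6 × 1.067⁵ = 20.1918pt
Difference: 20.1918 − 17.7356 = 2.4562pt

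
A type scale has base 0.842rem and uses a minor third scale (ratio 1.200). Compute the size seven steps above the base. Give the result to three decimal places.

Each step on a modular scale multiplies by the ratio, so the size n steps from the base is base × ratioⁿ.
0.842 × 1.200⁷ = 0.842 × 3.58318 ≈ 3.017

3.017rem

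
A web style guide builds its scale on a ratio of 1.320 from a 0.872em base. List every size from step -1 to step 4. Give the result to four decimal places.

Step -1: 0.872 ÷ 1.320 = 0.6606
Step 0: 0.872em
Step 1: 0.872 × 1.320 = 1.1510
Step 2: 0.872 × 1.320² = 1.5194
Step 3: 0.872 × 1.320³ = 2.0056
Step 4: 0.872 × 1.320⁴ = 2.6474

0.6606em, 0.8720em, 1.1510em, 1.5194em, 2.0056em, 2.6474em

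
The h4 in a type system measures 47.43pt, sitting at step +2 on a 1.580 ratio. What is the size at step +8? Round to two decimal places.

737.90pt

The gap is 8 − (2) = 6 steps, so the factor is 1.580^6.
47.43 × 1.580⁶ = 47.43 × 15.55760 ≈ 737.897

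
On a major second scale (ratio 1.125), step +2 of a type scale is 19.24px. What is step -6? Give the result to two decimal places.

The gap is -6 − (2) = -8 steps, so the factor is 1.125^-8.
19.24 ÷ 1.125⁸ = 19.24 ÷ 2.56578 ≈ 7.499

7.50px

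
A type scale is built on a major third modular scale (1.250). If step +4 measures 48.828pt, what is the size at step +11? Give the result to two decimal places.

Moving from step +4 to step +11 is 7 steps up, so multiply by r⁷.
48.828 × 1.250⁷ = 48.828 × 4.76837 ≈ 232.830

232.83pt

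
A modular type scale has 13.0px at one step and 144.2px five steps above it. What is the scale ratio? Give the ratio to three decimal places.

1.618

r⁵ = 144.2 / 13.0, so r = (144.2/13.0)^(1/5).
r = 11.0923^(1/5) ≈ 1.6181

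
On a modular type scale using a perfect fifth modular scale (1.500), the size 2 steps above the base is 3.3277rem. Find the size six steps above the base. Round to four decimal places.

16.8465rem

The gap is 6 − (2) = 4 steps, so the factor is 1.500^4.
3.3277 × 1.500⁴ = 3.3277 × 5.06250 ≈ 16.8465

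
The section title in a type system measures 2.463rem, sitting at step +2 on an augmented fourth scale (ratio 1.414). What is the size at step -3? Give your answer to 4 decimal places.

2.463 ÷ 1.414⁵ = 2.463 ÷ 5.65258 ≈ 0.4357

0.4357rem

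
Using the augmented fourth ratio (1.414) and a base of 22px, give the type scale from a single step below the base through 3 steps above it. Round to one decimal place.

Step -1: 22.0 ÷ 1.414 = 15.6
Step 0: 22px
Step 1: 22.0 × 1.414 = 31.1
Step 2: 22.0 × 1.414² = 44.0
Step 3: 22.0 × 1.414³ = 62.2

15.6px, 22.0px, 31.1px, 44.0px, 62.2px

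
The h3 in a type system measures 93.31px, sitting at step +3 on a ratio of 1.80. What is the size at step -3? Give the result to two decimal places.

The gap is -3 − (3) = -6 steps, so the factor is 1.80^-6.
93.31 ÷ 1.80⁶ = 93.31 ÷ 34.01222 ≈ 2.743

2.74px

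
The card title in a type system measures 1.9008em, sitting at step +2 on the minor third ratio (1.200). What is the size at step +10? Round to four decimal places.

1.9008 × 1.200⁸ = 1.9008 × 4.29982 ≈ 8.1731

8.1731em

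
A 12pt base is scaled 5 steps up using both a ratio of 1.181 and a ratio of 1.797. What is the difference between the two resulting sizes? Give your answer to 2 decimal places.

At 1.181: 12.0 × 1.181⁵ = 27.5696pt
At 1.797: 12.0 × 1.797⁵ = 224.8649pt
Difference: 224.8649 − 27.5696 = 197.2953pt

197.30pt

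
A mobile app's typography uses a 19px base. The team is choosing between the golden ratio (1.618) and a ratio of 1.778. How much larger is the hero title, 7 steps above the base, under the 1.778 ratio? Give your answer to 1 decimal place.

515.7px

Golden ratio: 19.0 × 1.618⁷ = 551.573px
At 1.778: 19.0 × 1.778⁷ = 1067.274px
Difference: 1067.274 − 551.573 = 515.701px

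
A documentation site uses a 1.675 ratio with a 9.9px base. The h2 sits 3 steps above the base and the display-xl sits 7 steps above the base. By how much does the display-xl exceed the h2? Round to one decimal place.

Step 3: 9.9 × 1.675³ = 46.524px
Step 7: 9.9 × 1.675⁷ = 366.217px
Difference: 366.217 − 46.524 = 319.693px

319.7px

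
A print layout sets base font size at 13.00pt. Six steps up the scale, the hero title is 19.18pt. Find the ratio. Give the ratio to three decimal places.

1.067

r⁶ = 19.18 / 13.00, so r = (19.18/13.00)^(1/6).
r = 1.4754^(1/6) ≈ 1.0670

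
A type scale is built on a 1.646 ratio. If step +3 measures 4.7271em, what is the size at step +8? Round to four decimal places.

Moving from step +3 to step +8 is 5 steps up, so multiply by r⁵.
4.7271 × 1.646⁵ = 4.7271 × 12.08229 ≈ 57.1142

57.1142em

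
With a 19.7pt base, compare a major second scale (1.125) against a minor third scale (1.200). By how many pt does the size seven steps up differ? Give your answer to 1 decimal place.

Major second: 19.7 × 1.125⁷ = 44.930pt
Minor third: 19.7 × 1.200⁷ = 70.589pt
Difference: 70.589 − 44.930 = 25.659pt

25.7pt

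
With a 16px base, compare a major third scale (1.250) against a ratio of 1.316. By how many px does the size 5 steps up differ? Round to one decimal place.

Major third: 16.0 × 1.250⁵ = 48.828px
At 1.316: 16.0 × 1.316⁵ = 63.154px
Difference: 63.154 − 48.828 = 14.326px

14.3px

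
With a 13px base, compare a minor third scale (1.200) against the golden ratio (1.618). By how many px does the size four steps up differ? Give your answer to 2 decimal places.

Minor third: 13.0 × 1.200⁴ = 26.9568px
Golden ratio: 13.0 × 1.618⁴ = 89.0958px
Difference: 89.0958 − 26.9568 = 62.1390px

62.14px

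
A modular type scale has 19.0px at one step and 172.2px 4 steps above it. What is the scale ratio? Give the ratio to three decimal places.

r⁴ = 172.2 / 19.0, so r = (172.2/19.0)^(1/4).
r = 9.0632^(1/4) ≈ 1.7351

1.735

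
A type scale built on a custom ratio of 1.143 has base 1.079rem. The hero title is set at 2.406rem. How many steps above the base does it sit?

1.143ⁿ = 2.406 / 1.079 = 2.2298
n = ln(2.2298) / ln(1.143) = 0.8019 / 0.1337 ≈ 6.00

6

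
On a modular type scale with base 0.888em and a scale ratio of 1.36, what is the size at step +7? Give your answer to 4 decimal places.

Each step on a modular scale multiplies by the ratio, so the size n steps from the base is base × ratioⁿ.
0.888 × 1.36⁷ = 0.888 × 8.60543 ≈ 7.6416

7.6416em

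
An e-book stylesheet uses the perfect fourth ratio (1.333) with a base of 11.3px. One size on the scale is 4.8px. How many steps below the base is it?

1.333ⁿ = 11.3 / 4.8 = 2.3542
n = ln(2.3542) / ln(1.333) = 0.8562 / 0.2874 ≈ 2.98

3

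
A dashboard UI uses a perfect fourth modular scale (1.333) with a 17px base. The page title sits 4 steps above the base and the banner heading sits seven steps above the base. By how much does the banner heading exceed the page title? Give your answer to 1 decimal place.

Step 4: 17.0 × 1.333⁴ = 53.675px
Step 7: 17.0 × 1.333⁷ = 127.133px
Difference: 127.133 − 53.675 = 73.458px

73.5px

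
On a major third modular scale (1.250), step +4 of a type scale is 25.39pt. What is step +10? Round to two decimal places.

Moving from step +4 to step +10 is 6 steps up, so multiply by r⁶.
25.39 × 1.250⁶ = 25.39 × 3.81470 ≈ 96.855

96.86pt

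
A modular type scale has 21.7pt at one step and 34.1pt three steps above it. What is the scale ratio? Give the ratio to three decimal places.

r³ = 34.1 / 21.7, so r = (34.1/21.7)^(1/3).
r = 1.5714^(1/3) ≈ 1.1626

1.163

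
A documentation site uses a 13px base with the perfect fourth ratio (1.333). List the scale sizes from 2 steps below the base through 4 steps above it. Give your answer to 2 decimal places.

Step -2: 13.0 ÷ 1.333² = 7.32
Step -1: 13.0 ÷ 1.333 = 9.75
Step 0: 13px
Step 1: 13.0 × 1.333 = 17.33
Step 2: 13.0 × 1.333² = 23.10
Step 3: 13.0 × 1.333³ = 30.79
Step 4: 13.0 × 1.333⁴ = 41.05

7.32px, 9.75px, 13.00px, 17.33px, 23.10px, 30.79px, 41.05px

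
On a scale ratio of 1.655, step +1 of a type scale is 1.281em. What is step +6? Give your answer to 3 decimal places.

1.281 × 1.655⁵ = 1.281 × 12.41624 ≈ 15.905

15.905em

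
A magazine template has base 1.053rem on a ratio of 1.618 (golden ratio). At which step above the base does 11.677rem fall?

1.618ⁿ = 11.677 / 1.053 = 11.0893
n = ln(11.0893) / ln(1.618) = 2.4060 / 0.4812 ≈ 5.00

5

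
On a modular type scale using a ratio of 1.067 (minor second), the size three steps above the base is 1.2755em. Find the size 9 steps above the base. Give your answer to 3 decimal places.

1.882em

Moving from step +3 to step +9 is 6 steps up, so multiply by r⁶.
1.2755 × 1.067⁶ = 1.2755 × 1.47566 ≈ 1.882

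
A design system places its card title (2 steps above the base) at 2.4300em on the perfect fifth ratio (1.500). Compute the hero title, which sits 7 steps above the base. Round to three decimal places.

2.4300 × 1.500⁵ = 2.4300 × 7.59375 ≈ 18.453

18.453em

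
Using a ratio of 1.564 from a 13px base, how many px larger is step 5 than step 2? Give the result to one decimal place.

Step 2: 13.0 × 1.564² = 31.799px
Step 5: 13.0 × 1.564⁵ = 121.654px
Difference: 121.654 − 31.799 = 89.855px

89.9px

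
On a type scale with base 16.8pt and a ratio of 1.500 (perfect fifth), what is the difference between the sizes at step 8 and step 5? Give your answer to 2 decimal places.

302.99pt

Step 5: 16.8 × 1.500⁵ = 127.5750pt
Step 8: 16.8 × 1.500⁸ = 430.5656pt
Difference: 430.5656 − 127.5750 = 302.9906pt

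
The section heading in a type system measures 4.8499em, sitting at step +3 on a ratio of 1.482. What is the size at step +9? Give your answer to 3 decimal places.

51.383em

4.8499 × 1.482⁶ = 4.8499 × 10.59471 ≈ 51.383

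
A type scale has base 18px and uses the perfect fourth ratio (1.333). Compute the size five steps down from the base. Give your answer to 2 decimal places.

4.28px

A modular type scale is a geometric sequence: sizeₙ = base × rⁿ.
18.0 ÷ 1.333⁵ = 18.0 ÷ 4.20873 ≈ 4.28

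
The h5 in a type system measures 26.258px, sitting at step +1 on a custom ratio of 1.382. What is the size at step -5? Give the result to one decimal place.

Moving from step +1 to step -5 is 6 steps down, so divide by r⁶.
26.258 ÷ 1.382⁶ = 26.258 ÷ 6.96704 ≈ 3.769

3.8px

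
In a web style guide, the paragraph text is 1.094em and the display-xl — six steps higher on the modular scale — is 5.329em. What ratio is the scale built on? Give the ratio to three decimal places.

r⁶ = 5.329 / 1.094, so r = (5.329/1.094)^(1/6).
r = 4.8711^(1/6) ≈ 1.3020

1.302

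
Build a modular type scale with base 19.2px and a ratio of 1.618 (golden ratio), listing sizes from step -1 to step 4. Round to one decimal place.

Step -1: 19.2 ÷ 1.618 = 11.9
Step 0: 19.2px
Step 1: 19.2 × 1.618 = 31.1
Step 2: 19.2 × 1.618² = 50.3
Step 3: 19.2 × 1.618³ = 81.3
Step 4: 19.2 × 1.618⁴ = 131.6

11.9px, 19.2px, 31.1px, 50.3px, 81.3px, 131.6px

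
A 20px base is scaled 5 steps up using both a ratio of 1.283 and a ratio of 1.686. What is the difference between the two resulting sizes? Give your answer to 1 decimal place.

202.9px

At 1.283: 20.0 × 1.283⁵ = 69.529px
At 1.686: 20.0 × 1.686⁵ = 272.469px
Difference: 272.469 − 69.529 = 202.940px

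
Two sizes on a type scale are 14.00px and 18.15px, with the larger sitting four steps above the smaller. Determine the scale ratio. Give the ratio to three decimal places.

1.067

r⁴ = 18.15 / 14.00, so r = (18.15/14.00)^(1/4).
r = 1.2964^(1/4) ≈ 1.0671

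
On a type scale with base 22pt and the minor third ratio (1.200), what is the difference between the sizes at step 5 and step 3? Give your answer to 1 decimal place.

16.7pt

Step 3: 22.0 × 1.200³ = 38.016pt
Step 5: 22.0 × 1.200⁵ = 54.743pt
Difference: 54.743 − 38.016 = 16.727pt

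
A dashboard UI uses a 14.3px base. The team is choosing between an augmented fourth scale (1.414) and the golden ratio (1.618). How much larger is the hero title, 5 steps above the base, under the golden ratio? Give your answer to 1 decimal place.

77.7px

Augmented fourth: 14.3 × 1.414⁵ = 80.832px
Golden ratio: 14.3 × 1.618⁵ = 158.573px
Difference: 158.573 − 80.832 = 77.741px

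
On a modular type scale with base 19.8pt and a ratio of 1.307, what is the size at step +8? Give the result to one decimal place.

Every step multiplies by the scale ratio.
19.8 × 1.307⁸ = 19.8 × 8.51539 ≈ 168.60

168.6pt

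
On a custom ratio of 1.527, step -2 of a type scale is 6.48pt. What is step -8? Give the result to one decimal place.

0.5pt

6.48 ÷ 1.527⁶ = 6.48 ÷ 12.67752 ≈ 0.511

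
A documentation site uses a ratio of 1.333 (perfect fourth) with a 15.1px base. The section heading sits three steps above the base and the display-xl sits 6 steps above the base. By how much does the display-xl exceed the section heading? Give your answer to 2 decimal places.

48.95px

Step 3: 15.1 × 1.333³ = 35.7658px
Step 6: 15.1 × 1.333⁶ = 84.7145px
Difference: 84.7145 − 35.7658 = 48.9487px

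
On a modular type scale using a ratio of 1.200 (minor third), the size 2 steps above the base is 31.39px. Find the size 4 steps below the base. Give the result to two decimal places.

10.51px

31.39 ÷ 1.200⁶ = 31.39 ÷ 2.98598 ≈ 10.512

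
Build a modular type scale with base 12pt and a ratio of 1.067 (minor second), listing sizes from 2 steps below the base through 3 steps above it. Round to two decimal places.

Step -2: 12.0 ÷ 1.067² = 10.54
Step -1: 12.0 ÷ 1.067 = 11.25
Step 0: 12pt
Step 1: 12.0 × 1.067 = 12.80
Step 2: 12.0 × 1.067² = 13.66
Step 3: 12.0 × 1.067³ = 14.58

10.54pt, 11.25pt, 12.00pt, 12.80pt, 13.66pt, 14.58pt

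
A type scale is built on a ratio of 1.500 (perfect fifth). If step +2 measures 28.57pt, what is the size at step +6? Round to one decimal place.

The gap is 6 − (2) = 4 steps, so the factor is 1.500^4.
28.57 × 1.500⁴ = 28.57 × 5.06250 ≈ 144.636

144.6pt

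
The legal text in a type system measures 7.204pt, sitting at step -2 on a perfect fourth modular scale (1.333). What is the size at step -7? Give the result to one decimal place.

1.7pt

Moving from step -2 to step -7 is 5 steps down, so divide by r⁵.
7.204 ÷ 1.333⁵ = 7.204 ÷ 4.20873 ≈ 1.712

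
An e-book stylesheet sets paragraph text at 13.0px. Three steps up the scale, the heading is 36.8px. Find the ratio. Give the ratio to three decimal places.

1.415

r³ = 36.8 / 13.0, so r = (36.8/13.0)^(1/3).
r = 2.8308^(1/3) ≈ 1.4146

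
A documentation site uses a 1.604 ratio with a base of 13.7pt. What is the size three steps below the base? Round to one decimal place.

Each step on a modular scale multiplies by the ratio, so the size n steps from the base is base × ratioⁿ.
13.7 ÷ 1.604³ = 13.7 ÷ 4.12680 ≈ 3.32

3.3pt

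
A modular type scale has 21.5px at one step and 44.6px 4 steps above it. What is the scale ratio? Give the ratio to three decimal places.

1.200

The ratio satisfies 21.5 × r⁴ = 44.6, so r = (44.6 / 21.5)^(1/4).
r = 2.0744^(1/4) ≈ 1.2001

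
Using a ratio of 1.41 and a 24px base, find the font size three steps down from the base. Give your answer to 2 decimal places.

A modular type scale is a geometric sequence: sizeₙ = base × rⁿ.
24.0 ÷ 1.41³ = 24.0 ÷ 2.80322 ≈ 8.56

8.56px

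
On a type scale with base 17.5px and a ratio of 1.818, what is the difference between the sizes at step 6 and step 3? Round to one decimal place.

526.7px

Step 3: 17.5 × 1.818³ = 105.153px
Step 6: 17.5 × 1.818⁶ = 631.832px
Difference: 631.832 − 105.153 = 526.679px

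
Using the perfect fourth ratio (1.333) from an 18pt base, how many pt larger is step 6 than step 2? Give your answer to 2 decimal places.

Step 2: 18.0 × 1.333² = 31.9840pt
Step 6: 18.0 × 1.333⁶ = 100.9842pt
Difference: 100.9842 − 31.9840 = 69.0002pt

69.00pt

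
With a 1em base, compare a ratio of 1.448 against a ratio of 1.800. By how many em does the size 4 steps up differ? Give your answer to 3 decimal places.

At 1.448: 1.0 × 1.448⁴ = 4.39617em
At 1.800: 1.0 × 1.800⁴ = 10.49760em
Difference: 10.49760 − 4.39617 = 6.10143em

6.101em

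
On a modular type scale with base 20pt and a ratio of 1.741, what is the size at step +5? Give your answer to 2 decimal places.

319.91pt

A modular type scale is a geometric sequence: sizeₙ = base × rⁿ.
20.0 × 1.741⁵ = 20.0 × 15.99535 ≈ 319.91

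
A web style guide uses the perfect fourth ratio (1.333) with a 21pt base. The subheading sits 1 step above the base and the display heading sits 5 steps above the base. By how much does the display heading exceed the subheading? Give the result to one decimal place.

60.4pt

Step 1: 21.0 × 1.333 = 27.993pt
Step 5: 21.0 × 1.333⁵ = 88.383pt
Difference: 88.383 − 27.993 = 60.390pt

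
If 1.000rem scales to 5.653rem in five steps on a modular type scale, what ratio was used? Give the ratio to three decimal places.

r⁵ = 5.653 / 1.000, so r = (5.653/1.000)^(1/5).
r = 5.6530^(1/5) ≈ 1.4140

1.414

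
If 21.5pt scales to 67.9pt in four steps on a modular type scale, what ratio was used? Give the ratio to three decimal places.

1.333

The ratio satisfies 21.5 × r⁴ = 67.9, so r = (67.9 / 21.5)^(1/4).
r = 3.1581^(1/4) ≈ 1.3331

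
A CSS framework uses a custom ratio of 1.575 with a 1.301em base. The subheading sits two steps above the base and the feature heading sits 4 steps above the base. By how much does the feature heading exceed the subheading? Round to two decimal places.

Step 2: 1.301 × 1.575² = 3.2273em
Step 4: 1.301 × 1.575⁴ = 8.0057em
Difference: 8.0057 − 3.2273 = 4.7784em

4.78em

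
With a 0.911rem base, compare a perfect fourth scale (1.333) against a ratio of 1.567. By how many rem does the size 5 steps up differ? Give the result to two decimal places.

4.77rem

Perfect fourth: 0.911 × 1.333⁵ = 3.8342rem
At 1.567: 0.911 × 1.567⁵ = 8.6072rem
Difference: 8.6072 − 3.8342 = 4.7730rem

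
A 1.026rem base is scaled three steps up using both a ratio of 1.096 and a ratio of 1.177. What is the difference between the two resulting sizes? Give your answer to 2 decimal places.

0.32rem

At 1.096: 1.026 × 1.096³ = 1.3508rem
At 1.177: 1.026 × 1.177³ = 1.6729rem
Difference: 1.6729 − 1.3508 = 0.3221rem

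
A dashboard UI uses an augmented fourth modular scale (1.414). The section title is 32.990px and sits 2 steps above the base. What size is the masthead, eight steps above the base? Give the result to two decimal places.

263.68px

Moving from step +2 to step +8 is 6 steps up, so multiply by r⁶.
32.990 × 1.414⁶ = 32.990 × 7.99275 ≈ 263.681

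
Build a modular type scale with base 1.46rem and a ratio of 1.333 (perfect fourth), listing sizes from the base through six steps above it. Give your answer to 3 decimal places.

1.460rem, 1.946rem, 2.594rem, 3.458rem, 4.610rem, 6.145rem, 8.191rem

Step 0: 1.46rem
Step 1: 1.46 × 1.333 = 1.946
Step 2: 1.46 × 1.333² = 2.594
Step 3: 1.46 × 1.333³ = 3.458
Step 4: 1.46 × 1.333⁴ = 4.610
Step 5: 1.46 × 1.333⁵ = 6.145
Step 6: 1.46 × 1.333⁶ = 8.191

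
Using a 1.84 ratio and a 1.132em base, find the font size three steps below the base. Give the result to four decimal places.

1.132 ÷ 1.84³ = 1.132 ÷ 6.22950 ≈ 0.1817

0.1817em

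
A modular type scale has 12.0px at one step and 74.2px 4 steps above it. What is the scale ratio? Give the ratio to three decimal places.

The ratio satisfies 12.0 × r⁴ = 74.2, so r = (74.2 / 12.0)^(1/4).
r = 6.1833^(1/4) ≈ 1.5769

1.577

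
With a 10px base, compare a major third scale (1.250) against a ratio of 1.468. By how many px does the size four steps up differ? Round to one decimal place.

Major third: 10.0 × 1.250⁴ = 24.414px
At 1.468: 10.0 × 1.468⁴ = 46.441px
Difference: 46.441 − 24.414 = 22.027px

22.0px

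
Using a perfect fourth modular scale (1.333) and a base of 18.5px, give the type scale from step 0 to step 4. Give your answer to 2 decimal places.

18.50px, 24.66px, 32.87px, 43.82px, 58.41px

Step 0: 18.5px
Step 1: 18.5 × 1.333 = 24.66
Step 2: 18.5 × 1.333² = 32.87
Step 3: 18.5 × 1.333³ = 43.82
Step 4: 18.5 × 1.333⁴ = 58.41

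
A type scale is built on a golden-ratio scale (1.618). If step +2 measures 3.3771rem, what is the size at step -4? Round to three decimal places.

0.188rem

The gap is -4 − (2) = -6 steps, so the factor is 1.618^-6.
3.3771 ÷ 1.618⁶ = 3.3771 ÷ 17.94201 ≈ 0.188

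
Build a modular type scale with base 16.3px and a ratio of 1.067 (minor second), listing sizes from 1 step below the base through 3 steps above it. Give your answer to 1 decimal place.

15.3px, 16.3px, 17.4px, 18.6px, 19.8px

Step -1: 16.3 ÷ 1.067 = 15.3
Step 0: 16.3px
Step 1: 16.3 × 1.067 = 17.4
Step 2: 16.3 × 1.067² = 18.6
Step 3: 16.3 × 1.067³ = 19.8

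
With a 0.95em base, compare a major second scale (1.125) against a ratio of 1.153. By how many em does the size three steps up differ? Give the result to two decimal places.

Major second: 0.95 × 1.125³ = 1.3526em
At 1.153: 0.95 × 1.153³ = 1.4562em
Difference: 1.4562 − 1.3526 = 0.1036em

0.10em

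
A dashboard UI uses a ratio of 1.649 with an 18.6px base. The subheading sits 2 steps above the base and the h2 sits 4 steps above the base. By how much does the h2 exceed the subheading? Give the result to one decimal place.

Step 2: 18.6 × 1.649² = 50.577px
Step 4: 18.6 × 1.649⁴ = 137.529px
Difference: 137.529 − 50.577 = 86.952px

87.0px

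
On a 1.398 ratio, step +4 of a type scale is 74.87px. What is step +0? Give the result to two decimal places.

19.60px

The gap is 0 − (4) = -4 steps, so the factor is 1.398^-4.
74.87 ÷ 1.398⁴ = 74.87 ÷ 3.81969 ≈ 19.601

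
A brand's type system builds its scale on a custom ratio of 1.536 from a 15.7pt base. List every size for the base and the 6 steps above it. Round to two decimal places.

Step 0: 15.7pt
Step 1: 15.7 × 1.536 = 24.12
Step 2: 15.7 × 1.536² = 37.04
Step 3: 15.7 × 1.536³ = 56.89
Step 4: 15.7 × 1.536⁴ = 87.39
Step 5: 15.7 × 1.536⁵ = 134.23
Step 6: 15.7 × 1.536⁶ = 206.18

15.70pt, 24.12pt, 37.04pt, 56.89pt, 87.39pt, 134.23pt, 206.18pt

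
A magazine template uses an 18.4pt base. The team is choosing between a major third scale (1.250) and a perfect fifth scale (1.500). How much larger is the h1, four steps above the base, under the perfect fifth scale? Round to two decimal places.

Major third: 18.4 × 1.250⁴ = 44.9219pt
Perfect fifth: 18.4 × 1.500⁴ = 93.1500pt
Difference: 93.1500 − 44.9219 = 48.2281pt

48.23pt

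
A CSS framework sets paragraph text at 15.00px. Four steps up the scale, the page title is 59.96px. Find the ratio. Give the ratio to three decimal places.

The ratio satisfies 15.00 × r⁴ = 59.96, so r = (59.96 / 15.00)^(1/4).
r = 3.9973^(1/4) ≈ 1.4140

1.414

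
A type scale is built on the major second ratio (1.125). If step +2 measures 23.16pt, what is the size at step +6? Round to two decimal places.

23.16 × 1.125⁴ = 23.16 × 1.60181 ≈ 37.098

37.10pt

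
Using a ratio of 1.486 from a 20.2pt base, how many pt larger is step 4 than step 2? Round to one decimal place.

Step 2: 20.2 × 1.486² = 44.606pt
Step 4: 20.2 × 1.486⁴ = 98.498pt
Difference: 98.498 − 44.606 = 53.892pt

53.9pt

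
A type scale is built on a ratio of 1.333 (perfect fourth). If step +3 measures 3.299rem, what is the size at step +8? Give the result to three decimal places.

3.299 × 1.333⁵ = 3.299 × 4.20873 ≈ 13.885

13.885rem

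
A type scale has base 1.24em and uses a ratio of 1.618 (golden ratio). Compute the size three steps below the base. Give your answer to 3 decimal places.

1.24 ÷ 1.618³ = 1.24 ÷ 4.23580 ≈ 0.293

0.293em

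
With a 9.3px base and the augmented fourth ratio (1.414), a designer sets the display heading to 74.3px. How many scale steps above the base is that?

1.414ⁿ = 74.3 / 9.3 = 7.9892
n = ln(7.9892) / ln(1.414) = 2.0781 / 0.3464 ≈ 6.00

6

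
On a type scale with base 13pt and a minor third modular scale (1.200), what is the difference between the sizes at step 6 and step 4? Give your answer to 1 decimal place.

Step 4: 13.0 × 1.200⁴ = 26.957pt
Step 6: 13.0 × 1.200⁶ = 38.818pt
Difference: 38.818 − 26.957 = 11.861pt

11.9pt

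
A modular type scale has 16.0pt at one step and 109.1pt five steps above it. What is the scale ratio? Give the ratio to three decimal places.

1.468

The ratio satisfies 16.0 × r⁵ = 109.1, so r = (109.1 / 16.0)^(1/5).
r = 6.8187^(1/5) ≈ 1.4681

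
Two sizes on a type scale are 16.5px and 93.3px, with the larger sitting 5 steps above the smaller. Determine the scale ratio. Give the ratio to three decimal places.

The ratio satisfies 16.5 × r⁵ = 93.3, so r = (93.3 / 16.5)^(1/5).
r = 5.6545^(1/5) ≈ 1.4141

1.414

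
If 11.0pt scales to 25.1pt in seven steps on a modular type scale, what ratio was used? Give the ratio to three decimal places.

1.125

r⁷ = 25.1 / 11.0, so r = (25.1/11.0)^(1/7).
r = 2.2818^(1/7) ≈ 1.1251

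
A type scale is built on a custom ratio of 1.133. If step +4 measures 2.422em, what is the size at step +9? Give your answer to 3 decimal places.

2.422 × 1.133⁵ = 2.422 × 1.86702 ≈ 4.522

4.522em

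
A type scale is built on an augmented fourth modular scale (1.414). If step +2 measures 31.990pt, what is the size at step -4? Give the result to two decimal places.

4.00pt

31.990 ÷ 1.414⁶ = 31.990 ÷ 7.99275 ≈ 4.002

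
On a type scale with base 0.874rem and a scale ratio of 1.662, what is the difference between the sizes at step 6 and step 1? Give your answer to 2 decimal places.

16.97rem

Step 1: 0.874 × 1.662 = 1.4526rem
Step 6: 0.874 × 1.662⁶ = 18.4203rem
Difference: 18.4203 − 1.4526 = 16.9677rem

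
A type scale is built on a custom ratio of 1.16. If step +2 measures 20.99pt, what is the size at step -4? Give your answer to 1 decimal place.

20.99 ÷ 1.16⁶ = 20.99 ÷ 2.43640 ≈ 8.615

8.6pt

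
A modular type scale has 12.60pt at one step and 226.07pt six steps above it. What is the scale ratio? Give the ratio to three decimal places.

1.618

The ratio satisfies 12.60 × r⁶ = 226.07, so r = (226.07 / 12.60)^(1/6).
r = 17.9421^(1/6) ≈ 1.6180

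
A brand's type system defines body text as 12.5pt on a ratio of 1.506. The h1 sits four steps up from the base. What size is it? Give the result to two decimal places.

A modular type scale is a geometric sequence: sizeₙ = base × rⁿ.
12.5 × 1.506⁴ = 12.5 × 5.14399 ≈ 64.30

64.30pt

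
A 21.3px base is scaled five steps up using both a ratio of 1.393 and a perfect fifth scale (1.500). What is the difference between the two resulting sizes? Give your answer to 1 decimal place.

At 1.393: 21.3 × 1.393⁵ = 111.721px
Perfect fifth: 21.3 × 1.500⁵ = 161.747px
Difference: 161.747 − 111.721 = 50.026px

50.0px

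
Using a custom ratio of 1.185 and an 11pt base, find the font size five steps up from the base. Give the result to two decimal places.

25.70pt

Each step on a modular scale multiplies by the ratio, so the size n steps from the base is base × ratioⁿ.
11.0 × 1.185⁵ = 11.0 × 2.33664 ≈ 25.70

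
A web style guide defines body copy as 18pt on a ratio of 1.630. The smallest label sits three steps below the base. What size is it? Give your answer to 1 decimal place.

4.2pt

Each step on a modular scale multiplies by the ratio, so the size n steps from the base is base × ratioⁿ.
18.0 ÷ 1.630³ = 18.0 ÷ 4.33075 ≈ 4.16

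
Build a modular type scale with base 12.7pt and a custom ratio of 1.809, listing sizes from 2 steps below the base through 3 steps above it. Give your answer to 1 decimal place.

Step -2: 12.7 ÷ 1.809² = 3.9
Step -1: 12.7 ÷ 1.809 = 7.0
Step 0: 12.7pt
Step 1: 12.7 × 1.809 = 23.0
Step 2: 12.7 × 1.809² = 41.6
Step 3: 12.7 × 1.809³ = 75.2

3.9pt, 7.0pt, 12.7pt, 23.0pt, 41.6pt, 75.2pt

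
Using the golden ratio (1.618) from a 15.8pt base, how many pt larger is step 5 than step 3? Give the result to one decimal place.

Step 3: 15.8 × 1.618³ = 66.926pt
Step 5: 15.8 × 1.618⁵ = 175.206pt
Difference: 175.206 − 66.926 = 108.280pt

108.3pt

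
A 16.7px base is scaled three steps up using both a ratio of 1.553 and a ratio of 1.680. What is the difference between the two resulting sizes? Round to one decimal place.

At 1.553: 16.7 × 1.553³ = 62.551px
At 1.680: 16.7 × 1.680³ = 79.185px
Difference: 79.185 − 62.551 = 16.634px

16.6px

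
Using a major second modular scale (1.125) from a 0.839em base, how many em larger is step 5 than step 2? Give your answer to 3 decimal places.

Step 2: 0.839 × 1.125² = 1.06186em
Step 5: 0.839 × 1.125⁵ = 1.51191em
Difference: 1.51191 − 1.06186 = 0.45005em

0.450em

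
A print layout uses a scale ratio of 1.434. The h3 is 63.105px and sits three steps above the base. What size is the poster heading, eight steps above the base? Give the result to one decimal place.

The gap is 8 − (3) = 5 steps, so the factor is 1.434^5.
63.105 × 1.434⁵ = 63.105 × 6.06381 ≈ 382.657

382.7px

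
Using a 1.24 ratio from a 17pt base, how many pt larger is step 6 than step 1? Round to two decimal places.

Step 1: 17.0 × 1.24 = 21.0800pt
Step 6: 17.0 × 1.24⁶ = 61.7987pt
Difference: 61.7987 − 21.0800 = 40.7187pt

40.72pt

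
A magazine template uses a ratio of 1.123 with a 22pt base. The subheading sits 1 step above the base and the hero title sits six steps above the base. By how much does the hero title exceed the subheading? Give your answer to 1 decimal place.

19.4pt

Step 1: 22.0 × 1.123 = 24.706pt
Step 6: 22.0 × 1.123⁶ = 44.127pt
Difference: 44.127 − 24.706 = 19.421pt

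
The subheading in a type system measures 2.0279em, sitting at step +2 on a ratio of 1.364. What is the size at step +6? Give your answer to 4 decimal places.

7.0195em

2.0279 × 1.364⁴ = 2.0279 × 3.46145 ≈ 7.0195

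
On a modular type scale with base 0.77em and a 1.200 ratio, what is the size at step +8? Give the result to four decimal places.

0.77 × 1.200⁸ = 0.77 × 4.29982 ≈ 3.3109

3.3109em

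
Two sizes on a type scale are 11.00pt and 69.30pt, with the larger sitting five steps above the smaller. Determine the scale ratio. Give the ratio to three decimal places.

1.445

The ratio satisfies 11.00 × r⁵ = 69.30, so r = (69.30 / 11.00)^(1/5).
r = 6.3000^(1/5) ≈ 1.4450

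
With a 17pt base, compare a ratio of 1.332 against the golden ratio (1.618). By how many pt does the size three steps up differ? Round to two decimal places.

31.83pt

At 1.332: 17.0 × 1.332³ = 40.1755pt
Golden ratio: 17.0 × 1.618³ = 72.0086pt
Difference: 72.0086 − 40.1755 = 31.8331pt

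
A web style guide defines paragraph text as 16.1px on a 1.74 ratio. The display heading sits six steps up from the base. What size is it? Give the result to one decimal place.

Every step multiplies by the scale ratio.
16.1 × 1.74⁶ = 16.1 × 27.75208 ≈ 446.81

446.8px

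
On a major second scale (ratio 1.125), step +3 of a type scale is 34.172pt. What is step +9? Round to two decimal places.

69.28pt

34.172 × 1.125⁶ = 34.172 × 2.02729 ≈ 69.276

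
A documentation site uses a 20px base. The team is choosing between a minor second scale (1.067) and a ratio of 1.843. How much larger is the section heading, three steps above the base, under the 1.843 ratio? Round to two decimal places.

100.91px

Minor second: 20.0 × 1.067³ = 24.2954px
At 1.843: 20.0 × 1.843³ = 125.2005px
Difference: 125.2005 − 24.2954 = 100.9051px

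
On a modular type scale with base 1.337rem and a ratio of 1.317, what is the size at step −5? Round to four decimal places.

0.3374rem

Every step multiplies by the scale ratio.
1.337 ÷ 1.317⁵ = 1.337 ÷ 3.96213 ≈ 0.3374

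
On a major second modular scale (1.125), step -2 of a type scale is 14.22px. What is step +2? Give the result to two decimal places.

22.78px

14.22 × 1.125⁴ = 14.22 × 1.60181 ≈ 22.778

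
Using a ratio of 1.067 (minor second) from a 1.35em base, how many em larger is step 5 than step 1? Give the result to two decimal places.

0.43em

Step 1: 1.35 × 1.067 = 1.4405em
Step 5: 1.35 × 1.067⁵ = 1.8670em
Difference: 1.8670 − 1.4405 = 0.4265em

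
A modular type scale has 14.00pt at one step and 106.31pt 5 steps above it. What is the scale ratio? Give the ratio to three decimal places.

1.500

r⁵ = 106.31 / 14.00, so r = (106.31/14.00)^(1/5).
r = 7.5936^(1/5) ≈ 1.5000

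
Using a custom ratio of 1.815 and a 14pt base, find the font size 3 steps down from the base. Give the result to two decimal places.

14.0 ÷ 1.815³ = 14.0 ÷ 5.97902 ≈ 2.34

2.34pt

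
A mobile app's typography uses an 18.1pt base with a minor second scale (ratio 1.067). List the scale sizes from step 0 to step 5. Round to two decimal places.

Step 0: 18.1pt
Step 1: 18.1 × 1.067 = 19.31
Step 2: 18.1 × 1.067² = 20.61
Step 3: 18.1 × 1.067³ = 21.99
Step 4: 18.1 × 1.067⁴ = 23.46
Step 5: 18.1 × 1.067⁵ = 25.03

18.10pt, 19.31pt, 20.61pt, 21.99pt, 23.46pt, 25.03pt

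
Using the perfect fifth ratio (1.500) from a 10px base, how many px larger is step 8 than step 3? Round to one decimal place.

Step 3: 10.0 × 1.500³ = 33.750px
Step 8: 10.0 × 1.500⁸ = 256.289px
Difference: 256.289 − 33.750 = 222.539px

222.5px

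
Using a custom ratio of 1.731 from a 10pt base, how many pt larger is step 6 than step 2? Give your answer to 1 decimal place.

Step 2: 10.0 × 1.731² = 29.964pt
Step 6: 10.0 × 1.731⁶ = 269.019pt
Difference: 269.019 − 29.964 = 239.055pt

239.1pt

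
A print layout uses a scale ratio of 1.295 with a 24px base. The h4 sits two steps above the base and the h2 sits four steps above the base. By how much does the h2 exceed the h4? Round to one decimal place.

Step 2: 24.0 × 1.295² = 40.249px
Step 4: 24.0 × 1.295⁴ = 67.498px
Difference: 67.498 − 40.249 = 27.249px

27.2px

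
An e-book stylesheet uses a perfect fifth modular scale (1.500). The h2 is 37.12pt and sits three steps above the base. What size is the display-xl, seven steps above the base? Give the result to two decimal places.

37.12 × 1.500⁴ = 37.12 × 5.06250 ≈ 187.920

187.92pt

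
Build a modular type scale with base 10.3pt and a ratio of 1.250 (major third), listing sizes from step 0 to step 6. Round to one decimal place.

10.3pt, 12.9pt, 16.1pt, 20.1pt, 25.1pt, 31.4pt, 39.3pt

Step 0: 10.3pt
Step 1: 10.3 × 1.250 = 12.9
Step 2: 10.3 × 1.250² = 16.1
Step 3: 10.3 × 1.250³ = 20.1
Step 4: 10.3 × 1.250⁴ = 25.1
Step 5: 10.3 × 1.250⁵ = 31.4
Step 6: 10.3 × 1.250⁶ = 39.3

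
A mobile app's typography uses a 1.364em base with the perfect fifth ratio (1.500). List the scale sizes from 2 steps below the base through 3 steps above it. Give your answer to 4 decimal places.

Step -2: 1.364 ÷ 1.500² = 0.6062
Step -1: 1.364 ÷ 1.500 = 0.9093
Step 0: 1.364em
Step 1: 1.364 × 1.500 = 2.0460
Step 2: 1.364 × 1.500² = 3.0690
Step 3: 1.364 × 1.500³ = 4.6035

0.6062em, 0.9093em, 1.3640em, 2.0460em, 3.0690em, 4.6035em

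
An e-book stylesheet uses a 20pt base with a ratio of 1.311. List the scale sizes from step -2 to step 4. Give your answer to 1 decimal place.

11.6pt, 15.3pt, 20.0pt, 26.2pt, 34.4pt, 45.1pt, 59.1pt

Step -2: 20.0 ÷ 1.311² = 11.6
Step -1: 20.0 ÷ 1.311 = 15.3
Step 0: 20pt
Step 1: 20.0 × 1.311 = 26.2
Step 2: 20.0 × 1.311² = 34.4
Step 3: 20.0 × 1.311³ = 45.1
Step 4: 20.0 × 1.311⁴ = 59.1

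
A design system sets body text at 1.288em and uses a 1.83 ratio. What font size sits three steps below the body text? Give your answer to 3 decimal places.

0.210em

A modular type scale is a geometric sequence: sizeₙ = base × rⁿ.
1.288 ÷ 1.83³ = 1.288 ÷ 6.12849 ≈ 0.210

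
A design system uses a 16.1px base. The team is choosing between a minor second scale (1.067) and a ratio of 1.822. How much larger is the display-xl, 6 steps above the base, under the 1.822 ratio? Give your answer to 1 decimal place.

565.2px

Minor second: 16.1 × 1.067⁶ = 23.758px
At 1.822: 16.1 × 1.822⁶ = 589.001px
Difference: 589.001 − 23.758 = 565.243px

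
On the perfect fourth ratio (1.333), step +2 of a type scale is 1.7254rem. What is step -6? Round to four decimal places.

Moving from step +2 to step -6 is 8 steps down, so divide by r⁸.
1.7254 ÷ 1.333⁸ = 1.7254 ÷ 9.96876 ≈ 0.1731

0.1731rem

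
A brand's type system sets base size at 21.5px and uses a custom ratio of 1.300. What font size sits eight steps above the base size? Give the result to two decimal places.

A modular type scale is a geometric sequence: sizeₙ = base × rⁿ.
21.5 × 1.300⁸ = 21.5 × 8.15731 ≈ 175.38

175.38px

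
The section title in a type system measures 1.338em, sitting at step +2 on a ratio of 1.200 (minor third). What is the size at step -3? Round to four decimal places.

Moving from step +2 to step -3 is 5 steps down, so divide by r⁵.
1.338 ÷ 1.200⁵ = 1.338 ÷ 2.48832 ≈ 0.5377

0.5377em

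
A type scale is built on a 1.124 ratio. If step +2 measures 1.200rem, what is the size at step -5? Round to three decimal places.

Moving from step +2 to step -5 is 7 steps down, so divide by r⁷.
1.200 ÷ 1.124⁷ = 1.200 ÷ 2.26654 ≈ 0.529

0.529rem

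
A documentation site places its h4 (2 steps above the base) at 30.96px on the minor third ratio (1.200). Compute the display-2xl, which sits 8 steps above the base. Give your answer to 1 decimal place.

30.96 × 1.200⁶ = 30.96 × 2.98598 ≈ 92.446

92.4px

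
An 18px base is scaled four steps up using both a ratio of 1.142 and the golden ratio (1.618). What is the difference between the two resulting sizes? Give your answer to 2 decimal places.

92.75px

At 1.142: 18.0 × 1.142⁴ = 30.6152px
Golden ratio: 18.0 × 1.618⁴ = 123.3635px
Difference: 123.3635 − 30.6152 = 92.7483px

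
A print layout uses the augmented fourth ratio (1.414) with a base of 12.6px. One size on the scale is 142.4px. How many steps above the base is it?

1.414ⁿ = 142.4 / 12.6 = 11.3016
n = ln(11.3016) / ln(1.414) = 2.4249 / 0.3464 ≈ 7.00

7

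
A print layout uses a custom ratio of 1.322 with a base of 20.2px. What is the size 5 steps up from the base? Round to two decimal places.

Every step multiplies by the scale ratio.
20.2 × 1.322⁵ = 20.2 × 4.03792 ≈ 81.57

81.57px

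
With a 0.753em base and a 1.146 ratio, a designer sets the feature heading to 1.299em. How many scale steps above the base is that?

1.146ⁿ = 1.299 / 0.753 = 1.7251
n = ln(1.7251) / ln(1.146) = 0.5453 / 0.1363 ≈ 4.00

4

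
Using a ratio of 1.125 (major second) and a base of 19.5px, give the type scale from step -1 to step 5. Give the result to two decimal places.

17.33px, 19.50px, 21.94px, 24.68px, 27.76px, 31.24px, 35.14px

Step -1: 19.5 ÷ 1.125 = 17.33
Step 0: 19.5px
Step 1: 19.5 × 1.125 = 21.94
Step 2: 19.5 × 1.125² = 24.68
Step 3: 19.5 × 1.125³ = 27.76
Step 4: 19.5 × 1.125⁴ = 31.24
Step 5: 19.5 × 1.125⁵ = 35.14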